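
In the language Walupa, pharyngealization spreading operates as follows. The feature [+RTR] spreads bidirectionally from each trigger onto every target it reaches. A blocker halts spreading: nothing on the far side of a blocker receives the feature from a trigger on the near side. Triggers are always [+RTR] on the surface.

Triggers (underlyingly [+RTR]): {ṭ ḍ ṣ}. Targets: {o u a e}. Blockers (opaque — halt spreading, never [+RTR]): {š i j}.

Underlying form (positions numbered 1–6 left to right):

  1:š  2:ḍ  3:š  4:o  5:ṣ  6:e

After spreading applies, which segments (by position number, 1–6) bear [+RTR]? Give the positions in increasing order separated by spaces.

2 4 5 6

From /ḍ/ at 2 rightward: 3 /š/ blocks.
From /ḍ/ at 2 leftward: 1 /š/ blocks.
From /ṣ/ at 5 rightward: 6 /e/ → [+RTR]; word edge.
From /ṣ/ at 5 leftward: 4 /o/ → [+RTR]; 3 /š/ blocks.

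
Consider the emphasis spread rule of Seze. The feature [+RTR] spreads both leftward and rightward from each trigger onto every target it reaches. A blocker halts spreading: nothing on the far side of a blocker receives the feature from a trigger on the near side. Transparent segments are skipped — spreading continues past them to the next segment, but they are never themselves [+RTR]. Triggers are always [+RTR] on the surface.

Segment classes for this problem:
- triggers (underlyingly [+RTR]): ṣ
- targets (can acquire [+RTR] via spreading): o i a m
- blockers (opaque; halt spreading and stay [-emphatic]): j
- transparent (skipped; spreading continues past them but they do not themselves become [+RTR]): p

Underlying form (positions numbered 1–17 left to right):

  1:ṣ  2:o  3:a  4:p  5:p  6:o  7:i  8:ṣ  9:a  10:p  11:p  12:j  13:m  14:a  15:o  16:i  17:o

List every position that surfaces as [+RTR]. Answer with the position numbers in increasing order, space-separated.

1 2 3 6 7 8 9

From /ṣ/ at 1 rightward: 2 /o/ → [+RTR]; 3 /a/ → [+RTR]; 4 /p/ transparent; 5 /p/ transparent; 6 /o/ → [+RTR]; 7 /i/ → [+RTR]; 8 /ṣ/ is itself a trigger — this domain ends here.
From /ṣ/ at 1 leftward: word edge.
From /ṣ/ at 8 rightward: 9 /a/ → [+RTR]; 10 /p/ transparent; 11 /p/ transparent; 12 /j/ blocks.
From /ṣ/ at 8 leftward: 7 /i/ → [+RTR]; 6 /o/ → [+RTR]; 5 /p/ transparent; 4 /p/ transparent; 3 /a/ → [+RTR]; 2 /o/ → [+RTR]; 1 /ṣ/ is itself a trigger — this domain ends here.
Targets with no active source: positions 13 14 15 16 17 stay [-emphatic].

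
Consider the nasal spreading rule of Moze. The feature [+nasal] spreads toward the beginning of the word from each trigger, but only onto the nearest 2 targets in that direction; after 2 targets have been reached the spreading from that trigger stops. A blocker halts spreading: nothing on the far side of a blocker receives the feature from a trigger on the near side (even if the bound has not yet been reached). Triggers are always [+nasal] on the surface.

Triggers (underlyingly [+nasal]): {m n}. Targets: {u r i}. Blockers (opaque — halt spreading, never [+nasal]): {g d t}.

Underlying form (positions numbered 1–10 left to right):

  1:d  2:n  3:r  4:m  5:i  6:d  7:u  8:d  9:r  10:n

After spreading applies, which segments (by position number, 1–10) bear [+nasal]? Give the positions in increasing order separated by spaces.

2 3 4 9 10

From /n/ at 2 leftward: 1 /d/ blocks.
From /m/ at 4 leftward: 3 /r/ → [+nasal]; 2 /n/ is itself a trigger — this domain ends here.
From /n/ at 10 leftward: 9 /r/ → [+nasal]; 8 /d/ blocks.
Targets with no active source: positions 5 7 stay [-nasal].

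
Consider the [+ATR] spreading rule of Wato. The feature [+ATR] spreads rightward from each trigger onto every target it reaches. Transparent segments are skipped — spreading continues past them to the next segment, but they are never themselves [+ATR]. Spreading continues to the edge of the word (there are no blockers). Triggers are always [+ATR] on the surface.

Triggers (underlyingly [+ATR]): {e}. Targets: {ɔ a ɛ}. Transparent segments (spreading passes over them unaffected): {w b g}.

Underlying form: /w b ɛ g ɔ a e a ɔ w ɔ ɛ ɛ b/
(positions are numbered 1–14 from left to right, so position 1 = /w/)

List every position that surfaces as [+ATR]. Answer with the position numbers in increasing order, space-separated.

7 8 9 11 12 13

From /e/ at 7 rightward: 8 /a/ → [+ATR]; 9 /ɔ/ → [+ATR]; 10 /w/ transparent; 11 /ɔ/ → [+ATR]; 12 /ɛ/ → [+ATR]; 13 /ɛ/ → [+ATR]; 14 /b/ transparent; word edge.
Targets with no active source: positions 3 5 6 stay [-ATR].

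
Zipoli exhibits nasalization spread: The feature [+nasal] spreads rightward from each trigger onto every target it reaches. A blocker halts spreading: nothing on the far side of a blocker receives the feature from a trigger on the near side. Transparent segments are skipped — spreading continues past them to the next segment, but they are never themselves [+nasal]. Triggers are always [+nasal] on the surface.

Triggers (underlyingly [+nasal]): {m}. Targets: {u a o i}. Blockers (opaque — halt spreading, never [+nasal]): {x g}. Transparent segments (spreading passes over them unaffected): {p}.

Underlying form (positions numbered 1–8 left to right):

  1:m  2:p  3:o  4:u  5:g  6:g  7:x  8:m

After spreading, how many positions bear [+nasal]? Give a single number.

4

From /m/ at 1 rightward: 2 /p/ transparent; 3 /o/ → [+nasal]; 4 /u/ → [+nasal]; 5 /g/ blocks.
From /m/ at 8 rightward: word edge.
[+nasal] positions on the surface: 1 3 4 8.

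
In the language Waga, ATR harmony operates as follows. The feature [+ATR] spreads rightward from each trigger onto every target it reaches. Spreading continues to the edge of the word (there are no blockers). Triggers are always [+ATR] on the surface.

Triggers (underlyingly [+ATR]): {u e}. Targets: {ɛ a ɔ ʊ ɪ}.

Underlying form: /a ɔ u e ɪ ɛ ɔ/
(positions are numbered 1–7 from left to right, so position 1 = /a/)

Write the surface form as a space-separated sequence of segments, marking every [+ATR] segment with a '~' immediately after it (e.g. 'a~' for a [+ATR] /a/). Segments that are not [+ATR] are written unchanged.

From /u/ at 3 rightward: 4 /e/ is itself a trigger — this domain ends here.
From /e/ at 4 rightward: 5 /ɪ/ → [+ATR]; 6 /ɛ/ → [+ATR]; 7 /ɔ/ → [+ATR]; word edge.
Targets with no active source: positions 1 2 stay [-ATR].
[+ATR] positions on the surface: 3 4 5 6 7.

a ɔ u~ e~ ɪ~ ɛ~ ɔ~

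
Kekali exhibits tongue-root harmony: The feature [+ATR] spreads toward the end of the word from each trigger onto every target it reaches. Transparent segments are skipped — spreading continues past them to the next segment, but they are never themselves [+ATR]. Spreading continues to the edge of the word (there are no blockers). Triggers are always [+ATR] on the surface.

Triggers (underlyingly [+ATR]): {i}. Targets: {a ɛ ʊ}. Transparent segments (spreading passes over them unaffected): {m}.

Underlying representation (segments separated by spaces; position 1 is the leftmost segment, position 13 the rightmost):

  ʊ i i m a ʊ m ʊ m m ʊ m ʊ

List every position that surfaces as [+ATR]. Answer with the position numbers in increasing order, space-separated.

2 3 5 6 8 11 13

From /i/ at 2 rightward: 3 /i/ is itself a trigger — this domain ends here.
From /i/ at 3 rightward: 4 /m/ transparent; 5 /a/ → [+ATR]; 6 /ʊ/ → [+ATR]; 7 /m/ transparent; 8 /ʊ/ → [+ATR]; 9 /m/ transparent; 10 /m/ transparent; 11 /ʊ/ → [+ATR]; 12 /m/ transparent; 13 /ʊ/ → [+ATR]; word edge.
Target with no active source: position 1 stays [-ATR].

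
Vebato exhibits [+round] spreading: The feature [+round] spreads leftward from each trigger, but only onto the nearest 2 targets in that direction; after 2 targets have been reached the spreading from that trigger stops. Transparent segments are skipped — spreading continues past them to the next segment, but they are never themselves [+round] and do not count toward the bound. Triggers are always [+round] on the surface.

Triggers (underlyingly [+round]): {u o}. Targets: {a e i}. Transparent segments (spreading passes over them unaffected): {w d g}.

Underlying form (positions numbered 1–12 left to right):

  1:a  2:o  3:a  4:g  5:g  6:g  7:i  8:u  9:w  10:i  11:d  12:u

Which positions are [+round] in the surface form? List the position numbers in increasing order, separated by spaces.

From /o/ at 2 leftward: 1 /a/ → [+round]; word edge.
From /u/ at 8 leftward: 7 /i/ → [+round]; 6 /g/ transparent; 5 /g/ transparent; 4 /g/ transparent; 3 /a/ → [+round]; bound reached.
From /u/ at 12 leftward: 11 /d/ transparent; 10 /i/ → [+round]; 9 /w/ transparent; 8 /u/ is itself a trigger — this domain ends here.

1 2 3 7 8 10 12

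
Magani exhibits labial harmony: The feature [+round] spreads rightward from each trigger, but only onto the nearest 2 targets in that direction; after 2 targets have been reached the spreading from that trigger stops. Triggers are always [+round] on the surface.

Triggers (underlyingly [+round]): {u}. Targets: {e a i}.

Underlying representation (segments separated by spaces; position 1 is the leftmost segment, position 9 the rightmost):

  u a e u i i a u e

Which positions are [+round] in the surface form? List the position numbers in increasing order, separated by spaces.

From /u/ at 1 rightward: 2 /a/ → [+round]; 3 /e/ → [+round]; bound reached.
From /u/ at 4 rightward: 5 /i/ → [+round]; 6 /i/ → [+round]; bound reached.
From /u/ at 8 rightward: 9 /e/ → [+round]; word edge.
Target with no active source: position 7 stays [-round].

1 2 3 4 5 6 8 9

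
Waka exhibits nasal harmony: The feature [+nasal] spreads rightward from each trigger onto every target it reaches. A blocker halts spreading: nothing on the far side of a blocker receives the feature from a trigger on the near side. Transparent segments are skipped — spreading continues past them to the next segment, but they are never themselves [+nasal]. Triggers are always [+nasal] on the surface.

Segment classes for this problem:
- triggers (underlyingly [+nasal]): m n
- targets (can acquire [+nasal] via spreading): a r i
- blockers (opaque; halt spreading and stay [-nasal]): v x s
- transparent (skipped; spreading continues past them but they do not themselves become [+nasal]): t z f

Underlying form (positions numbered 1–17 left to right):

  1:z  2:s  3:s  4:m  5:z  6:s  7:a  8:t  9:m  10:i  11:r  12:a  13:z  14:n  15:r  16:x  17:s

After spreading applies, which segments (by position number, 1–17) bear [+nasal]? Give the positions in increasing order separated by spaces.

4 9 10 11 12 14 15

From /m/ at 4 rightward: 5 /z/ transparent; 6 /s/ blocks.
From /m/ at 9 rightward: 10 /i/ → [+nasal]; 11 /r/ → [+nasal]; 12 /a/ → [+nasal]; 13 /z/ transparent; 14 /n/ is itself a trigger — this domain ends here.
From /n/ at 14 rightward: 15 /r/ → [+nasal]; 16 /x/ blocks.
Target with no active source: position 7 stays [-nasal].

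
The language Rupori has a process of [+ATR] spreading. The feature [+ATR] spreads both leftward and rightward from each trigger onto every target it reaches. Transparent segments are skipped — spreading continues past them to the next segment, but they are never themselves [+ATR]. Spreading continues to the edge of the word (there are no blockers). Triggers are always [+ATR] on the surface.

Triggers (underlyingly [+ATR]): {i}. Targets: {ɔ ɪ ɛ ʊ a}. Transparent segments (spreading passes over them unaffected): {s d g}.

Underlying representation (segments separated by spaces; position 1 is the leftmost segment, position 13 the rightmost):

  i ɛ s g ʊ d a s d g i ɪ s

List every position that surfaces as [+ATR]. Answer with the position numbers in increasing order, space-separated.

From /i/ at 1 rightward: 2 /ɛ/ → [+ATR]; 3 /s/ transparent; 4 /g/ transparent; 5 /ʊ/ → [+ATR]; 6 /d/ transparent; 7 /a/ → [+ATR]; 8 /s/ transparent; 9 /d/ transparent; 10 /g/ transparent; 11 /i/ is itself a trigger — this domain ends here.
From /i/ at 1 leftward: word edge.
From /i/ at 11 rightward: 12 /ɪ/ → [+ATR]; 13 /s/ transparent; word edge.
From /i/ at 11 leftward: 10 /g/ transparent; 9 /d/ transparent; 8 /s/ transparent; 7 /a/ → [+ATR]; 6 /d/ transparent; 5 /ʊ/ → [+ATR]; 4 /g/ transparent; 3 /s/ transparent; 2 /ɛ/ → [+ATR]; 1 /i/ is itself a trigger — this domain ends here.

1 2 5 7 11 12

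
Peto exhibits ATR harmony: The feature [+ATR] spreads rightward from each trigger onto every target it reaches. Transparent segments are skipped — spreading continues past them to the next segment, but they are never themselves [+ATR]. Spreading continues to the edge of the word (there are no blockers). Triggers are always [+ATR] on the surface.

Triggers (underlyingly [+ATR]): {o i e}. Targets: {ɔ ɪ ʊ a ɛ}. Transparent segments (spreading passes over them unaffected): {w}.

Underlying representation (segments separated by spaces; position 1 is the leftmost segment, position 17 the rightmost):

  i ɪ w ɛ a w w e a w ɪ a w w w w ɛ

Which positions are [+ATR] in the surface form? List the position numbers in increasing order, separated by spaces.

1 2 4 5 8 9 11 12 17

From /i/ at 1 rightward: 2 /ɪ/ → [+ATR]; 3 /w/ transparent; 4 /ɛ/ → [+ATR]; 5 /a/ → [+ATR]; 6 /w/ transparent; 7 /w/ transparent; 8 /e/ is itself a trigger — this domain ends here.
From /e/ at 8 rightward: 9 /a/ → [+ATR]; 10 /w/ transparent; 11 /ɪ/ → [+ATR]; 12 /a/ → [+ATR]; 13 /w/ transparent; 14 /w/ transparent; 15 /w/ transparent; 16 /w/ transparent; 17 /ɛ/ → [+ATR]; word edge.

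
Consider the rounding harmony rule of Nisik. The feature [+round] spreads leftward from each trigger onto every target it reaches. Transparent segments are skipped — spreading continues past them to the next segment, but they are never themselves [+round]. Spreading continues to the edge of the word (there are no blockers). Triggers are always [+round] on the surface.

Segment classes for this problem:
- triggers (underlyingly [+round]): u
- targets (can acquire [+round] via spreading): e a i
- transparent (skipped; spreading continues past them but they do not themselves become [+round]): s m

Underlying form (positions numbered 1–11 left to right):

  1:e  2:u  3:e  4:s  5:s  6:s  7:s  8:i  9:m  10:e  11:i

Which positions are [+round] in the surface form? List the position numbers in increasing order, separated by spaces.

From /u/ at 2 leftward: 1 /e/ → [+round]; word edge.
Targets with no active source: positions 3 8 10 11 stay [-round].

1 2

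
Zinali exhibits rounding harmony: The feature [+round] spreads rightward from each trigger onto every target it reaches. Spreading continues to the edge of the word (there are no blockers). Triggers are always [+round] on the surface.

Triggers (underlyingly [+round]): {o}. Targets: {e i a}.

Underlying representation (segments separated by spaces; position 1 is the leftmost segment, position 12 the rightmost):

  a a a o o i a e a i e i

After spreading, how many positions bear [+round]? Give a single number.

9

From /o/ at 4 rightward: 5 /o/ is itself a trigger — this domain ends here.
From /o/ at 5 rightward: 6 /i/ → [+round]; 7 /a/ → [+round]; 8 /e/ → [+round]; 9 /a/ → [+round]; 10 /i/ → [+round]; 11 /e/ → [+round]; 12 /i/ → [+round]; word edge.
Targets with no active source: positions 1 2 3 stay [-round].
[+round] positions on the surface: 4 5 6 7 8 9 10 11 12.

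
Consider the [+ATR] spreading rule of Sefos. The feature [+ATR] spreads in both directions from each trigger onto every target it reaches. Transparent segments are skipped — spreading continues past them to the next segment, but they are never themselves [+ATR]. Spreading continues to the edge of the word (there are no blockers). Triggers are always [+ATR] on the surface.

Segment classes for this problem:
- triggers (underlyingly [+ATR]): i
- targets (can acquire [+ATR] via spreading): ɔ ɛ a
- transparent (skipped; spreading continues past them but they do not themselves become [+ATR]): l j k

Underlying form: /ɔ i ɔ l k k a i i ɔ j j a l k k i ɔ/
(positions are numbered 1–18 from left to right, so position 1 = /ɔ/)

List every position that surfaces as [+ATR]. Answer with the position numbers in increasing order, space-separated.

From /i/ at 2 rightward: 3 /ɔ/ → [+ATR]; 4 /l/ transparent; 5 /k/ transparent; 6 /k/ transparent; 7 /a/ → [+ATR]; 8 /i/ is itself a trigger — this domain ends here.
From /i/ at 2 leftward: 1 /ɔ/ → [+ATR]; word edge.
From /i/ at 8 rightward: 9 /i/ is itself a trigger — this domain ends here.
From /i/ at 8 leftward: 7 /a/ → [+ATR]; 6 /k/ transparent; 5 /k/ transparent; 4 /l/ transparent; 3 /ɔ/ → [+ATR]; 2 /i/ is itself a trigger — this domain ends here.
From /i/ at 9 rightward: 10 /ɔ/ → [+ATR]; 11 /j/ transparent; 12 /j/ transparent; 13 /a/ → [+ATR]; 14 /l/ transparent; 15 /k/ transparent; 16 /k/ transparent; 17 /i/ is itself a trigger — this domain ends here.
From /i/ at 9 leftward: 8 /i/ is itself a trigger — this domain ends here.
From /i/ at 17 rightward: 18 /ɔ/ → [+ATR]; word edge.
From /i/ at 17 leftward: 16 /k/ transparent; 15 /k/ transparent; 14 /l/ transparent; 13 /a/ → [+ATR]; 12 /j/ transparent; 11 /j/ transparent; 10 /ɔ/ → [+ATR]; 9 /i/ is itself a trigger — this domain ends here.

1 2 3 7 8 9 10 13 17 18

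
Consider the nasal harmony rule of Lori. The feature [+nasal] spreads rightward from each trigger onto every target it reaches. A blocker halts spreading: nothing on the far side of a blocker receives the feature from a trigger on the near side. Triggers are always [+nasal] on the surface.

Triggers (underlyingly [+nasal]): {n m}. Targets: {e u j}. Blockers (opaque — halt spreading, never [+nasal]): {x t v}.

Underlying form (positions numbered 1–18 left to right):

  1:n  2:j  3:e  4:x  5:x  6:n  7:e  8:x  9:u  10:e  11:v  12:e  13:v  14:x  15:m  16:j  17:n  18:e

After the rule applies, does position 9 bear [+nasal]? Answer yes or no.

From /n/ at 1 rightward: 2 /j/ → [+nasal]; 3 /e/ → [+nasal]; 4 /x/ blocks.
From /n/ at 6 rightward: 7 /e/ → [+nasal]; 8 /x/ blocks.
From /m/ at 15 rightward: 16 /j/ → [+nasal]; 17 /n/ is itself a trigger — this domain ends here.
From /n/ at 17 rightward: 18 /e/ → [+nasal]; word edge.
Targets with no active source: positions 9 10 12 stay [-nasal].
[+nasal] positions on the surface: 1 2 3 6 7 15 16 17 18.

no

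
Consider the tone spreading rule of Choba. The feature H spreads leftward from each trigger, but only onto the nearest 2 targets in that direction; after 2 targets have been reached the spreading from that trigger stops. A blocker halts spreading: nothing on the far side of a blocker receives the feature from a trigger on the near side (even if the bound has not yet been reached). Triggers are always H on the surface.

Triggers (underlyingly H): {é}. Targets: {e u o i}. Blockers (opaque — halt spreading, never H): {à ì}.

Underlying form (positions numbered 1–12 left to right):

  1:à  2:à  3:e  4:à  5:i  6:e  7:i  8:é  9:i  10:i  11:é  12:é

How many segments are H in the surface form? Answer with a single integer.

From /é/ at 8 leftward: 7 /i/ → H; 6 /e/ → H; bound reached.
From /é/ at 11 leftward: 10 /i/ → H; 9 /i/ → H; bound reached.
From /é/ at 12 leftward: 11 /é/ is itself a trigger — this domain ends here.
Targets with no active source: positions 3 5 stay [-high tone].
H positions on the surface: 6 7 8 9 10 11 12.

7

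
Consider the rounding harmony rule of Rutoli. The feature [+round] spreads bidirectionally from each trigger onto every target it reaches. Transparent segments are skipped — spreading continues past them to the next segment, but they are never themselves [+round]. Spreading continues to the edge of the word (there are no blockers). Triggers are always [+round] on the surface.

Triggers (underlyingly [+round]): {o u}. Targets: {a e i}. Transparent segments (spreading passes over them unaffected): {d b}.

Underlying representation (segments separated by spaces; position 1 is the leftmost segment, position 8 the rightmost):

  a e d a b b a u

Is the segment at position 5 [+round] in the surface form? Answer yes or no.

no

From /u/ at 8 rightward: word edge.
From /u/ at 8 leftward: 7 /a/ → [+round]; 6 /b/ transparent; 5 /b/ transparent; 4 /a/ → [+round]; 3 /d/ transparent; 2 /e/ → [+round]; 1 /a/ → [+round]; word edge.
[+round] positions on the surface: 1 2 4 7 8.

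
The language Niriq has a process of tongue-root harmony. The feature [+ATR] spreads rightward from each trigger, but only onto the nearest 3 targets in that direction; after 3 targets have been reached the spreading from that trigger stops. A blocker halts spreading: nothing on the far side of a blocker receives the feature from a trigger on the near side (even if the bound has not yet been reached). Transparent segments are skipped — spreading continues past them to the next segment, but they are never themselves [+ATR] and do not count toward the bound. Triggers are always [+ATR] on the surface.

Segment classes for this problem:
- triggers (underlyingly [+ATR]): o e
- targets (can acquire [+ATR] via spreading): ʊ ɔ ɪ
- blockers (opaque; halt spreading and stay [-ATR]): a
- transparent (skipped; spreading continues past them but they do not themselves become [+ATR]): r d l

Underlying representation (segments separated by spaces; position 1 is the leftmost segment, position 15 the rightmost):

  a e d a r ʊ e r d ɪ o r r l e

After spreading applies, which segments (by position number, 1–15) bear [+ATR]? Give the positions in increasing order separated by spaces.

2 7 10 11 15

From /e/ at 2 rightward: 3 /d/ transparent; 4 /a/ blocks.
From /e/ at 7 rightward: 8 /r/ transparent; 9 /d/ transparent; 10 /ɪ/ → [+ATR]; 11 /o/ is itself a trigger — this domain ends here.
From /o/ at 11 rightward: 12 /r/ transparent; 13 /r/ transparent; 14 /l/ transparent; 15 /e/ is itself a trigger — this domain ends here.
From /e/ at 15 rightward: word edge.
Target with no active source: position 6 stays [-ATR].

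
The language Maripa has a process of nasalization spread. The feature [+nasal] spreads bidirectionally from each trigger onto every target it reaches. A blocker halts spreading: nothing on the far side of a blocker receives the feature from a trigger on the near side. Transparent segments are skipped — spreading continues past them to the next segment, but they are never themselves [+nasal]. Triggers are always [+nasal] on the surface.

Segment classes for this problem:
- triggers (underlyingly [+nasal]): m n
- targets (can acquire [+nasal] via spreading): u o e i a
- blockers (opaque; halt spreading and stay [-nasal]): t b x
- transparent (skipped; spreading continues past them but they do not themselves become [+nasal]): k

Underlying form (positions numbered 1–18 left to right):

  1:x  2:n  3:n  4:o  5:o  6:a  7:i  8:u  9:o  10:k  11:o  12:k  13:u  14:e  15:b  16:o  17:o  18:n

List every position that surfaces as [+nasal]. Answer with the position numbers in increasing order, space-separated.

2 3 4 5 6 7 8 9 11 13 14 16 17 18

From /n/ at 2 rightward: 3 /n/ is itself a trigger — this domain ends here.
From /n/ at 2 leftward: 1 /x/ blocks.
From /n/ at 3 rightward: 4 /o/ → [+nasal]; 5 /o/ → [+nasal]; 6 /a/ → [+nasal]; 7 /i/ → [+nasal]; 8 /u/ → [+nasal]; 9 /o/ → [+nasal]; 10 /k/ transparent; 11 /o/ → [+nasal]; 12 /k/ transparent; 13 /u/ → [+nasal]; 14 /e/ → [+nasal]; 15 /b/ blocks.
From /n/ at 3 leftward: 2 /n/ is itself a trigger — this domain ends here.
From /n/ at 18 rightward: word edge.
From /n/ at 18 leftward: 17 /o/ → [+nasal]; 16 /o/ → [+nasal]; 15 /b/ blocks.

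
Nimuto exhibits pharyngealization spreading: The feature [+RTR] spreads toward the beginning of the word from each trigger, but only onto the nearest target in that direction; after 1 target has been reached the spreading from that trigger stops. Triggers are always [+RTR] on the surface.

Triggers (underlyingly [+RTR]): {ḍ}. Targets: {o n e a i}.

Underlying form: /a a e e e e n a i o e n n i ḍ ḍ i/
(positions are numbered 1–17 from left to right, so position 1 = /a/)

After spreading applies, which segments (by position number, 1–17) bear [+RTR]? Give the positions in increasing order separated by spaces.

From /ḍ/ at 15 leftward: 14 /i/ → [+RTR]; bound reached.
From /ḍ/ at 16 leftward: 15 /ḍ/ is itself a trigger — this domain ends here.
Targets with no active source: positions 1 2 3 4 5 6 7 8 9 10 11 12 13 17 stay [-emphatic].

14 15 16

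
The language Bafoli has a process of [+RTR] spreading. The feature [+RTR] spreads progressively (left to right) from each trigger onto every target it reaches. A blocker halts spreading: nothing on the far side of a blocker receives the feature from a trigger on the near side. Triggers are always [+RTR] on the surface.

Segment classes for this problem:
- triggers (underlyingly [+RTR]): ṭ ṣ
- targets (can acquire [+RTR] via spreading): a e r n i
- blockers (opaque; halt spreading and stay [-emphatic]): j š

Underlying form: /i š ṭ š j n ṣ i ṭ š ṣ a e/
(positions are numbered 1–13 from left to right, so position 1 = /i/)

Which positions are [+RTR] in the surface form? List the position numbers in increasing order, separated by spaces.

From /ṭ/ at 3 rightward: 4 /š/ blocks.
From /ṣ/ at 7 rightward: 8 /i/ → [+RTR]; 9 /ṭ/ is itself a trigger — this domain ends here.
From /ṭ/ at 9 rightward: 10 /š/ blocks.
From /ṣ/ at 11 rightward: 12 /a/ → [+RTR]; 13 /e/ → [+RTR]; word edge.
Targets with no active source: positions 1 6 stay [-emphatic].

3 7 8 9 11 12 13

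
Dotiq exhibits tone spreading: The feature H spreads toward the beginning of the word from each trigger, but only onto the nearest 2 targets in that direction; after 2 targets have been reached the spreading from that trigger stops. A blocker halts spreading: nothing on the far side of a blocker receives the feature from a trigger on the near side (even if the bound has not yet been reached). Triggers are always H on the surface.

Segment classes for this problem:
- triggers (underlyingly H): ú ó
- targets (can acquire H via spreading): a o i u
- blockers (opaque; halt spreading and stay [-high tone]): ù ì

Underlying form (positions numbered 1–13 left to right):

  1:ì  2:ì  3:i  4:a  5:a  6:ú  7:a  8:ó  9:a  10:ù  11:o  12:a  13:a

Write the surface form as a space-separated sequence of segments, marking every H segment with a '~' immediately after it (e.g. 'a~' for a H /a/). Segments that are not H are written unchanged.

From /ú/ at 6 leftward: 5 /a/ → H; 4 /a/ → H; bound reached.
From /ó/ at 8 leftward: 7 /a/ → H; 6 /ú/ is itself a trigger — this domain ends here.
Targets with no active source: positions 3 9 11 12 13 stay [-high tone].
H positions on the surface: 4 5 6 7 8.

ì ì i a~ a~ ú~ a~ ó~ a ù o a a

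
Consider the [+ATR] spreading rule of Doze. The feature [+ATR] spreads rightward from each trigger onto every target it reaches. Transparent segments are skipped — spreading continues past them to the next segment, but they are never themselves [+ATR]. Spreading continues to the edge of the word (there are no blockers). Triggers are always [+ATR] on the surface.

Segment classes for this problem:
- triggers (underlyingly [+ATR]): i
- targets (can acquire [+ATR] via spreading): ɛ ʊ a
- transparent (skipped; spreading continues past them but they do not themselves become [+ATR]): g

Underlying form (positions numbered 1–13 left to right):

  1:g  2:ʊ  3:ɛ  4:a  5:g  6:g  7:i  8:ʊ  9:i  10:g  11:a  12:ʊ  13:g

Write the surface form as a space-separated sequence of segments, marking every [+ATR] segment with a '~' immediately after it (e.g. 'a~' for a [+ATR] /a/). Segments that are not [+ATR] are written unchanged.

From /i/ at 7 rightward: 8 /ʊ/ → [+ATR]; 9 /i/ is itself a trigger — this domain ends here.
From /i/ at 9 rightward: 10 /g/ transparent; 11 /a/ → [+ATR]; 12 /ʊ/ → [+ATR]; 13 /g/ transparent; word edge.
Targets with no active source: positions 2 3 4 stay [-ATR].
[+ATR] positions on the surface: 7 8 9 11 12.

g ʊ ɛ a g g i~ ʊ~ i~ g a~ ʊ~ g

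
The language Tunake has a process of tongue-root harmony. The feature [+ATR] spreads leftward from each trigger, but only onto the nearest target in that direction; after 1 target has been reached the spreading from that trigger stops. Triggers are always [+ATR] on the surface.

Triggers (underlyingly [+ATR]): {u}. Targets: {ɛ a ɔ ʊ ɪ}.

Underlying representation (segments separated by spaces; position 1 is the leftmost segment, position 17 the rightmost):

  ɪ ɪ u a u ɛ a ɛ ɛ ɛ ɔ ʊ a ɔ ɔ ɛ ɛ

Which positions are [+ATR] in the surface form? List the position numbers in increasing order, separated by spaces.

From /u/ at 3 leftward: 2 /ɪ/ → [+ATR]; bound reached.
From /u/ at 5 leftward: 4 /a/ → [+ATR]; bound reached.
Targets with no active source: positions 1 6 7 8 9 10 11 12 13 14 15 16 17 stay [-ATR].

2 3 4 5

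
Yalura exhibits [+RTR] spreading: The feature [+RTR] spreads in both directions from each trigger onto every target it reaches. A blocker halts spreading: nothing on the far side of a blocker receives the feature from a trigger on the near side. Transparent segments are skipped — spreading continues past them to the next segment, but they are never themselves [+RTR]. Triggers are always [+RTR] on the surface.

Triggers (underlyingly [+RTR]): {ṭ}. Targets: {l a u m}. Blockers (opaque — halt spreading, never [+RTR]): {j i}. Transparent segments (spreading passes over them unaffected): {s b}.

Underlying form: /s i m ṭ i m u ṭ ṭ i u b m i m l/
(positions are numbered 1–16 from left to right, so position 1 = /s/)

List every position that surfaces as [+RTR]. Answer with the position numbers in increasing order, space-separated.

From /ṭ/ at 4 rightward: 5 /i/ blocks.
From /ṭ/ at 4 leftward: 3 /m/ → [+RTR]; 2 /i/ blocks.
From /ṭ/ at 8 rightward: 9 /ṭ/ is itself a trigger — this domain ends here.
From /ṭ/ at 8 leftward: 7 /u/ → [+RTR]; 6 /m/ → [+RTR]; 5 /i/ blocks.
From /ṭ/ at 9 rightward: 10 /i/ blocks.
From /ṭ/ at 9 leftward: 8 /ṭ/ is itself a trigger — this domain ends here.
Targets with no active source: positions 11 13 15 16 stay [-emphatic].

3 4 6 7 8 9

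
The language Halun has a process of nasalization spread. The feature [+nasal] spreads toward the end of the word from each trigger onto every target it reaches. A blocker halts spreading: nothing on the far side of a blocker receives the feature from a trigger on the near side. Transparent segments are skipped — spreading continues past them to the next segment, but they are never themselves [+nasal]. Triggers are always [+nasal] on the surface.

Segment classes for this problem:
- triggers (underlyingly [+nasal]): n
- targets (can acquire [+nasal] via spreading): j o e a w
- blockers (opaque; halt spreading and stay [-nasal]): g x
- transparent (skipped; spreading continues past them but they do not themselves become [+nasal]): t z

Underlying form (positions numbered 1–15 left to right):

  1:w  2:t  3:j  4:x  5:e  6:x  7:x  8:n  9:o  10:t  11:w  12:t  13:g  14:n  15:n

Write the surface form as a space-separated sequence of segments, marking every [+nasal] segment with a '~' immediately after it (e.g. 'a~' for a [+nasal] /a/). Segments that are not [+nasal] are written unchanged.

w t j x e x x n~ o~ t w~ t g n~ n~

From /n/ at 8 rightward: 9 /o/ → [+nasal]; 10 /t/ transparent; 11 /w/ → [+nasal]; 12 /t/ transparent; 13 /g/ blocks.
From /n/ at 14 rightward: 15 /n/ is itself a trigger — this domain ends here.
From /n/ at 15 rightward: word edge.
Targets with no active source: positions 1 3 5 stay [-nasal].
[+nasal] positions on the surface: 8 9 11 14 15.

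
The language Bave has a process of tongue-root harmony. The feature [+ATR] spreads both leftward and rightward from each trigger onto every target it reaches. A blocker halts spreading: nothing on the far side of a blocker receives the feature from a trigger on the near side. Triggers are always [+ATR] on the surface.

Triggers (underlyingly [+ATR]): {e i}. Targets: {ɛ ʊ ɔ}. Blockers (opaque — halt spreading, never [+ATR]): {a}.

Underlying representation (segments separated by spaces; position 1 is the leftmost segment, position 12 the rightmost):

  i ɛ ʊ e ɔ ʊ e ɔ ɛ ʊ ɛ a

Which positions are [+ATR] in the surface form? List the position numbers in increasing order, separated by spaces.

From /i/ at 1 rightward: 2 /ɛ/ → [+ATR]; 3 /ʊ/ → [+ATR]; 4 /e/ is itself a trigger — this domain ends here.
From /i/ at 1 leftward: word edge.
From /e/ at 4 rightward: 5 /ɔ/ → [+ATR]; 6 /ʊ/ → [+ATR]; 7 /e/ is itself a trigger — this domain ends here.
From /e/ at 4 leftward: 3 /ʊ/ → [+ATR]; 2 /ɛ/ → [+ATR]; 1 /i/ is itself a trigger — this domain ends here.
From /e/ at 7 rightward: 8 /ɔ/ → [+ATR]; 9 /ɛ/ → [+ATR]; 10 /ʊ/ → [+ATR]; 11 /ɛ/ → [+ATR]; 12 /a/ blocks.
From /e/ at 7 leftward: 6 /ʊ/ → [+ATR]; 5 /ɔ/ → [+ATR]; 4 /e/ is itself a trigger — this domain ends here.

1 2 3 4 5 6 7 8 9 10 11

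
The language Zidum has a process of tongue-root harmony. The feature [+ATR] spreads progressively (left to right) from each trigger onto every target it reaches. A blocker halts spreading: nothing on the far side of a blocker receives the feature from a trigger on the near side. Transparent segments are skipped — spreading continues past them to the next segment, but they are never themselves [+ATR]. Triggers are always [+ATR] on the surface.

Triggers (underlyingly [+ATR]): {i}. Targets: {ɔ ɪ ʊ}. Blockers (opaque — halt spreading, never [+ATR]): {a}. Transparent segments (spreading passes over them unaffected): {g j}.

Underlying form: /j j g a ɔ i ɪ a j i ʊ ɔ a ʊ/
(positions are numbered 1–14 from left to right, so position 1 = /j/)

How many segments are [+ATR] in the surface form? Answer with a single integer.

From /i/ at 6 rightward: 7 /ɪ/ → [+ATR]; 8 /a/ blocks.
From /i/ at 10 rightward: 11 /ʊ/ → [+ATR]; 12 /ɔ/ → [+ATR]; 13 /a/ blocks.
Targets with no active source: positions 5 14 stay [-ATR].
[+ATR] positions on the surface: 6 7 10 11 12.

5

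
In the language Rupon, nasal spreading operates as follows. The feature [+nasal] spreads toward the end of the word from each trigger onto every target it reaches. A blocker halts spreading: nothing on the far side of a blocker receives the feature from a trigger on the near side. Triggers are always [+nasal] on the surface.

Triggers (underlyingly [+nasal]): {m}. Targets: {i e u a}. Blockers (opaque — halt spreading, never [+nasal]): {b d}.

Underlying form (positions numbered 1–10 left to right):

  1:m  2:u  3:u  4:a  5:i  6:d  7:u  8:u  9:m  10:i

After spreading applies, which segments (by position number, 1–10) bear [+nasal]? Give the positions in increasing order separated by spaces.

1 2 3 4 5 9 10

From /m/ at 1 rightward: 2 /u/ → [+nasal]; 3 /u/ → [+nasal]; 4 /a/ → [+nasal]; 5 /i/ → [+nasal]; 6 /d/ blocks.
From /m/ at 9 rightward: 10 /i/ → [+nasal]; word edge.
Targets with no active source: positions 7 8 stay [-nasal].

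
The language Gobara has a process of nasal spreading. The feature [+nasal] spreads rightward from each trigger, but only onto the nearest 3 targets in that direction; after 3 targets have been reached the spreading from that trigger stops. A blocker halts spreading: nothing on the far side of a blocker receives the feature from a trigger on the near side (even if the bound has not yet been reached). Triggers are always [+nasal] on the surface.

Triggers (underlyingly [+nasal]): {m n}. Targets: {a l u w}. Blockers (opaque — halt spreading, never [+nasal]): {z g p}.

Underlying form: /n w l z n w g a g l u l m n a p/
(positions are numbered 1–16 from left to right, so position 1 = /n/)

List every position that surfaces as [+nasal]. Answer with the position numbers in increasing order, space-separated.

1 2 3 5 6 13 14 15

From /n/ at 1 rightward: 2 /w/ → [+nasal]; 3 /l/ → [+nasal]; 4 /z/ blocks.
From /n/ at 5 rightward: 6 /w/ → [+nasal]; 7 /g/ blocks.
From /m/ at 13 rightward: 14 /n/ is itself a trigger — this domain ends here.
From /n/ at 14 rightward: 15 /a/ → [+nasal]; 16 /p/ blocks.
Targets with no active source: positions 8 10 11 12 stay [-nasal].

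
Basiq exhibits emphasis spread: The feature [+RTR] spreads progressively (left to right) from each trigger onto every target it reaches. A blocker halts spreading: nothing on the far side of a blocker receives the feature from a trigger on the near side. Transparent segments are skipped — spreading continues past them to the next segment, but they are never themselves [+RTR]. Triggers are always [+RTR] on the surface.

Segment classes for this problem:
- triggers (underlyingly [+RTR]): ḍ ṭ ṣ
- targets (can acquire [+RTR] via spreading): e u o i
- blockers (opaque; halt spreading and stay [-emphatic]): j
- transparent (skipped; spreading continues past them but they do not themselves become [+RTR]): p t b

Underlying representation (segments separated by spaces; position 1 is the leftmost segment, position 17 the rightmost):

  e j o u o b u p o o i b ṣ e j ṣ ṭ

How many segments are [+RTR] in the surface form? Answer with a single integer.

4

From /ṣ/ at 13 rightward: 14 /e/ → [+RTR]; 15 /j/ blocks.
From /ṣ/ at 16 rightward: 17 /ṭ/ is itself a trigger — this domain ends here.
From /ṭ/ at 17 rightward: word edge.
Targets with no active source: positions 1 3 4 5 7 9 10 11 stay [-emphatic].
[+RTR] positions on the surface: 13 14 16 17.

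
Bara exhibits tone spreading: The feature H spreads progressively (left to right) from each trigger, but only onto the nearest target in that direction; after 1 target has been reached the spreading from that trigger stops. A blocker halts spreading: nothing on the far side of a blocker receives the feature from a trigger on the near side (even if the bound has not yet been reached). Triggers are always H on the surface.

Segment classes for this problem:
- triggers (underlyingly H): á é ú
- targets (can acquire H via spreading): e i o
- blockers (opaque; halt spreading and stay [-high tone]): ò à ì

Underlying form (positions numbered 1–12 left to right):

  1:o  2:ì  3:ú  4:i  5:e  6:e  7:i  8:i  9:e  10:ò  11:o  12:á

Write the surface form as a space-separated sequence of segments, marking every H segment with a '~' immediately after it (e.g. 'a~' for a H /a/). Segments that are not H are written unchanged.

o ì ú~ i~ e e i i e ò o á~

From /ú/ at 3 rightward: 4 /i/ → H; bound reached.
From /á/ at 12 rightward: word edge.
Targets with no active source: positions 1 5 6 7 8 9 11 stay [-high tone].
H positions on the surface: 3 4 12.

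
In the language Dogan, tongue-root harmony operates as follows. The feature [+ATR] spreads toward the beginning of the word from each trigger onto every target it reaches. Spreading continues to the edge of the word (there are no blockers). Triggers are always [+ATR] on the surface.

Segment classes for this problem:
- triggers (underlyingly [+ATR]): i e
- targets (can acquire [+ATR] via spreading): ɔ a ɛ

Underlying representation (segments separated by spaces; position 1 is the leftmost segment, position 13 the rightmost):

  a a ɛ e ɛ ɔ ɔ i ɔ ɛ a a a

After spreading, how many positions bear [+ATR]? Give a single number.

8

From /e/ at 4 leftward: 3 /ɛ/ → [+ATR]; 2 /a/ → [+ATR]; 1 /a/ → [+ATR]; word edge.
From /i/ at 8 leftward: 7 /ɔ/ → [+ATR]; 6 /ɔ/ → [+ATR]; 5 /ɛ/ → [+ATR]; 4 /e/ is itself a trigger — this domain ends here.
Targets with no active source: positions 9 10 11 12 13 stay [-ATR].
[+ATR] positions on the surface: 1 2 3 4 5 6 7 8.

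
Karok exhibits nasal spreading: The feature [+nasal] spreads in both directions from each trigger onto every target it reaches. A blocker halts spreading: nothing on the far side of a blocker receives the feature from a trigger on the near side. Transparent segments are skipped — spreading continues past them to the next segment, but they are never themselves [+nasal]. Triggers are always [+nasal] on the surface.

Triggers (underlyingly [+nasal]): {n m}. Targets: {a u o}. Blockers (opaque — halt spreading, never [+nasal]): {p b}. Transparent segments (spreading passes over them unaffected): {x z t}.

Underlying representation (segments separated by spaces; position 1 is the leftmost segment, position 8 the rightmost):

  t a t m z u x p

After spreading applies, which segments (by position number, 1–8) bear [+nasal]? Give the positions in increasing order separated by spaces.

2 4 6

From /m/ at 4 rightward: 5 /z/ transparent; 6 /u/ → [+nasal]; 7 /x/ transparent; 8 /p/ blocks.
From /m/ at 4 leftward: 3 /t/ transparent; 2 /a/ → [+nasal]; 1 /t/ transparent; word edge.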